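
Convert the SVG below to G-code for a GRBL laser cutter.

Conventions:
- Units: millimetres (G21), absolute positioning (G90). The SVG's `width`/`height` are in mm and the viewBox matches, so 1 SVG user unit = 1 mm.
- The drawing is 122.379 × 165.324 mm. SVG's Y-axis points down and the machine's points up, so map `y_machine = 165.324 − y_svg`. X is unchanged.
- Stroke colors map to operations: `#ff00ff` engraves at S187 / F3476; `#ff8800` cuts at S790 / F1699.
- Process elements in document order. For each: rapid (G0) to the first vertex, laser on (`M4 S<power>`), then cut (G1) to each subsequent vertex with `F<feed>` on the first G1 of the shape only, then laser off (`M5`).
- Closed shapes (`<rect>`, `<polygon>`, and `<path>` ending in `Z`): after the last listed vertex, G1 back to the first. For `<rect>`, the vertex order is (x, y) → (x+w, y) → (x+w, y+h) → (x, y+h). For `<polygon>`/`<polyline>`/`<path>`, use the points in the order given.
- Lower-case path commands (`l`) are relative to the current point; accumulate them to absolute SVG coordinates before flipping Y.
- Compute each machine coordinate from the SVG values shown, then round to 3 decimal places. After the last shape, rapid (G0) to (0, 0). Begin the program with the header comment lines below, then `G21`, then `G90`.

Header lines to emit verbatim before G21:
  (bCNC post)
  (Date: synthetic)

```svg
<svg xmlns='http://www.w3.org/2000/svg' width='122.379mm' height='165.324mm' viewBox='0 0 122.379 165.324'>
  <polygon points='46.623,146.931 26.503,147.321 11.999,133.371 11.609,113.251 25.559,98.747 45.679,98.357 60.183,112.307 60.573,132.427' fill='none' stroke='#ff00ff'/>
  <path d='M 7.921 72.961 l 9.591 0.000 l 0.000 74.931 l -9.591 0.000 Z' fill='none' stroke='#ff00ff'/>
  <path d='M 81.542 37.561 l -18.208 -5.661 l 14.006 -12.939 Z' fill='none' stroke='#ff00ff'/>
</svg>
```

1 u = 1 mm; y_m = 165.324 − y.

[1] `<polygon>` regular polygon, #ff00ff→engrave S187 F3476: (46.623,18.393) → (26.503,18.003) → (11.999,31.953) → (11.609,52.073) → (25.559,66.577) → (45.679,66.967) → (60.183,53.017) → (60.573,32.897) → (46.623,18.393) (closed)

[2] `<path>` rectangle, #ff00ff→engrave S187 F3476: (7.921,92.363) → (17.512,92.363) → (17.512,17.432) → (7.921,17.432) → (7.921,92.363) (closed)

[3] `<path>` regular polygon, #ff00ff→engrave S187 F3476: (81.542,127.763) → (63.334,133.424) → (77.340,146.363) → (81.542,127.763) (closed)

(bCNC post)
(Date: synthetic)
G21
G90
G0 X46.623 Y18.393
M4 S187
G1 X26.503 Y18.003 F3476
G1 X11.999 Y31.953
G1 X11.609 Y52.073
G1 X25.559 Y66.577
G1 X45.679 Y66.967
G1 X60.183 Y53.017
G1 X60.573 Y32.897
G1 X46.623 Y18.393
M5
G0 X7.921 Y92.363
M4 S187
G1 X17.512 Y92.363 F3476
G1 X17.512 Y17.432
G1 X7.921 Y17.432
G1 X7.921 Y92.363
M5
G0 X81.542 Y127.763
M4 S187
G1 X63.334 Y133.424 F3476
G1 X77.340 Y146.363
G1 X81.542 Y127.763
M5
G0 X0.000 Y0.000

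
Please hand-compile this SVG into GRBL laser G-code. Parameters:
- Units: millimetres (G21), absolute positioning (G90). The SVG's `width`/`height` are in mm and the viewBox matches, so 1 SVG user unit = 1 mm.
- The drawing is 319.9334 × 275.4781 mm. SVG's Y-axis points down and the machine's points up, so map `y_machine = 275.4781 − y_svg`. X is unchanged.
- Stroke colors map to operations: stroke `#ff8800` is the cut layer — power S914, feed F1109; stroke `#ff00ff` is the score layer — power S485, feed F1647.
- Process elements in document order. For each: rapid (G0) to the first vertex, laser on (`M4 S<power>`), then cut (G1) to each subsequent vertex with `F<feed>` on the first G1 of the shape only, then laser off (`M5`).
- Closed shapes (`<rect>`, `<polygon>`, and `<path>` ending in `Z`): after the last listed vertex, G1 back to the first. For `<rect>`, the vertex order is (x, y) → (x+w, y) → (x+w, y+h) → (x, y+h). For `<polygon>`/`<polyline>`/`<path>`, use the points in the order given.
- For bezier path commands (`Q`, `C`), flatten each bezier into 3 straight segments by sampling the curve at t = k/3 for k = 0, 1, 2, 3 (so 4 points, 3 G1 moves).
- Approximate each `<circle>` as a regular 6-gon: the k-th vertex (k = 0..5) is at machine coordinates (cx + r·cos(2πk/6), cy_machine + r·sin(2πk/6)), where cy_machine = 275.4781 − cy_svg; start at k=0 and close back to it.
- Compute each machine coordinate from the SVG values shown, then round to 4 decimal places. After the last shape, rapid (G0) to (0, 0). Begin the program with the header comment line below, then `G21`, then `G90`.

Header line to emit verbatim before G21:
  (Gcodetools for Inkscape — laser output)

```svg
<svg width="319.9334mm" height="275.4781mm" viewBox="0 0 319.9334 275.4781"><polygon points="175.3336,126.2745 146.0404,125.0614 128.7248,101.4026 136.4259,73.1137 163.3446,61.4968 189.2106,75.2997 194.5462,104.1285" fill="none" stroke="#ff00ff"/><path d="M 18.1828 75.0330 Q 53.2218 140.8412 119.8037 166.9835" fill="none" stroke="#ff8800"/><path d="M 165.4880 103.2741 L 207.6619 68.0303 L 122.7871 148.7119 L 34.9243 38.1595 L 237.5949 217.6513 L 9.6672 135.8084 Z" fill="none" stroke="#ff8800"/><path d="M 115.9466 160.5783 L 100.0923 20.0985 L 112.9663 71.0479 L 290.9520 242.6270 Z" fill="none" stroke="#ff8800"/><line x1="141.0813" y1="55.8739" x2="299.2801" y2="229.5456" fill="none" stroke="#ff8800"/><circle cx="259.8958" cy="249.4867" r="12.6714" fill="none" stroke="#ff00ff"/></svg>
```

viewBox `0 0 319.9334 275.4781` with mm width/height → 1 unit = 1 mm. Flip: y_m = 275.4781 − y_svg.

**Shape 1** — `<polygon>` regular polygon, stroke `#ff00ff` → score (S485, F1647). Machine vertices: (175.3336,149.2036) → (146.0404,150.4167) → (128.7248,174.0755) → (136.4259,202.3644) → (163.3446,213.9813) → (189.2106,200.1784) → (194.5462,171.3496) → (175.3336,149.2036). Closed: final G1 returns to the first vertex.

**Shape 2** — `<path>` quadratic bezier, stroke `#ff8800` → cut (S914, F1109). Control points (SVG): P0=(18.1828,75.0330), P1=(53.2218,140.8412), P2=(119.8037,166.9835); sampled at t=k/3. Machine vertices: (18.1828,200.4451) → (45.0469,160.9803) → (78.9205,130.3301) → (119.8037,108.4946). Open path.

**Shape 3** — `<path>` closed polygon, stroke `#ff8800` → cut (S914, F1109). Machine vertices: (165.4880,172.2040) → (207.6619,207.4478) → (122.7871,126.7662) → (34.9243,237.3186) → (237.5949,57.8268) → (9.6672,139.6697) → (165.4880,172.2040). Closed: final G1 returns to the first vertex.

**Shape 4** — `<path>` closed polygon, stroke `#ff8800` → cut (S914, F1109). Machine vertices: (115.9466,114.8998) → (100.0923,255.3796) → (112.9663,204.4302) → (290.9520,32.8511) → (115.9466,114.8998). Closed: final G1 returns to the first vertex.

**Shape 5** — `<line>` line segment, stroke `#ff8800` → cut (S914, F1109). Machine vertices: (141.0813,219.6042) → (299.2801,45.9325). Open path.

**Shape 6** — `<circle>` circle, stroke `#ff00ff` → score (S485, F1647). Machine vertices: (272.5672,25.9914) → (266.2315,36.9652) → (253.5601,36.9652) → (247.2244,25.9914) → (253.5601,15.0176) → (266.2315,15.0176) → (272.5672,25.9914). Closed: final G1 returns to the first vertex.

(Gcodetools for Inkscape — laser output)
G21
G90
G0 X175.3336 Y149.2036
M4 S485
G1 X146.0404 Y150.4167 F1647
G1 X128.7248 Y174.0755
G1 X136.4259 Y202.3644
G1 X163.3446 Y213.9813
G1 X189.2106 Y200.1784
G1 X194.5462 Y171.3496
G1 X175.3336 Y149.2036
M5
G0 X18.1828 Y200.4451
M4 S914
G1 X45.0469 Y160.9803 F1109
G1 X78.9205 Y130.3301
G1 X119.8037 Y108.4946
M5
G0 X165.4880 Y172.2040
M4 S914
G1 X207.6619 Y207.4478 F1109
G1 X122.7871 Y126.7662
G1 X34.9243 Y237.3186
G1 X237.5949 Y57.8268
G1 X9.6672 Y139.6697
G1 X165.4880 Y172.2040
M5
G0 X115.9466 Y114.8998
M4 S914
G1 X100.0923 Y255.3796 F1109
G1 X112.9663 Y204.4302
G1 X290.9520 Y32.8511
G1 X115.9466 Y114.8998
M5
G0 X141.0813 Y219.6042
M4 S914
G1 X299.2801 Y45.9325 F1109
M5
G0 X272.5672 Y25.9914
M4 S485
G1 X266.2315 Y36.9652 F1647
G1 X253.5601 Y36.9652
G1 X247.2244 Y25.9914
G1 X253.5601 Y15.0176
G1 X266.2315 Y15.0176
G1 X272.5672 Y25.9914
M5
G0 X0.0000 Y0.0000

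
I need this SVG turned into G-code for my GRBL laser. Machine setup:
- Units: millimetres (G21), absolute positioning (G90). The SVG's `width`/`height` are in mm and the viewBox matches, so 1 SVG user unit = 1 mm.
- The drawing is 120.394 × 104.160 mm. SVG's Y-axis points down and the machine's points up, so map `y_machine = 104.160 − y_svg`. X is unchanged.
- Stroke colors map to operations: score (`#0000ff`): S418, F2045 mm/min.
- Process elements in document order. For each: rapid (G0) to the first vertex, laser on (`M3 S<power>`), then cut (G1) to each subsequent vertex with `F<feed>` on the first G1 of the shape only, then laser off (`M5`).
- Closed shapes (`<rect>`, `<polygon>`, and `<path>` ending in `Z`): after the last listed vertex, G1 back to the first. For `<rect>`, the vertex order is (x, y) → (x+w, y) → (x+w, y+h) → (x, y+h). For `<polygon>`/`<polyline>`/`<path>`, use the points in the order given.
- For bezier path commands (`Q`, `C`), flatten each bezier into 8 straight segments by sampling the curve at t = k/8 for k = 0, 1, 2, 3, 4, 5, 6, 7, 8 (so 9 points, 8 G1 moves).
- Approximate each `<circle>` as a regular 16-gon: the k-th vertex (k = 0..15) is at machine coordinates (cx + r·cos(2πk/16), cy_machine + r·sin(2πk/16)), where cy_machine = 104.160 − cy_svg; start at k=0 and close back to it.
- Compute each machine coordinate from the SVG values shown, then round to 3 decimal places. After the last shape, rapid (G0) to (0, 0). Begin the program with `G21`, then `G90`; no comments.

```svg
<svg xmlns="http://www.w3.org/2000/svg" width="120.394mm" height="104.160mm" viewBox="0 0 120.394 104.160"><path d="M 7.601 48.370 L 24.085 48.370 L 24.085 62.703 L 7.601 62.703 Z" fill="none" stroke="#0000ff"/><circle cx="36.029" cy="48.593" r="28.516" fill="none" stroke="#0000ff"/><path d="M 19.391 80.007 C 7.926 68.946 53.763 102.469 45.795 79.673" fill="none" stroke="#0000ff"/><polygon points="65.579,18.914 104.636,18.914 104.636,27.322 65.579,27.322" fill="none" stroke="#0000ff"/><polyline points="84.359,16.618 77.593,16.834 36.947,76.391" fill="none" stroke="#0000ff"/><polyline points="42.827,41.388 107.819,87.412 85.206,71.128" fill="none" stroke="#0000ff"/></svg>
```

viewBox `0 0 120.394 104.160` with mm width/height → 1 unit = 1 mm. Flip: y_m = 104.160 − y_svg.

**Shape 1** — `<path>` rectangle, stroke `#0000ff` → score (S418, F2045). Machine vertices: (7.601,55.790) → (24.085,55.790) → (24.085,41.457) → (7.601,41.457) → (7.601,55.790). Closed: final G1 returns to the first vertex.

**Shape 2** — `<circle>` circle, stroke `#0000ff` → score (S418, F2045). Machine vertices: (64.545,55.567) → (62.374,66.480) → (56.193,75.731) → (46.942,81.912) → (36.029,84.083) → (25.116,81.912) → (15.865,75.731) → (9.684,66.480) → (7.513,55.567) → (9.684,44.654) → (15.865,35.403) → (25.116,29.222) → (36.029,27.051) → (46.942,29.222) → (56.193,35.403) → (62.374,44.654) → (64.545,55.567). Closed: final G1 returns to the first vertex.

**Shape 3** — `<path>` cubic bezier, stroke `#0000ff` → score (S418, F2045). Control points (SVG): P0=(19.391,80.007), P1=(7.926,68.946), P2=(53.763,102.469), P3=(45.795,79.673); sampled at t=k/8. Machine vertices: (19.391,24.153) → (17.561,26.408) → (19.800,25.666) → (24.808,23.109) → (31.282,19.919) → (37.919,17.280) → (43.419,16.373) → (46.478,18.381) → (45.795,24.487). Open path.

**Shape 4** — `<polygon>` rectangle, stroke `#0000ff` → score (S418, F2045). Machine vertices: (65.579,85.246) → (104.636,85.246) → (104.636,76.838) → (65.579,76.838) → (65.579,85.246). Closed: final G1 returns to the first vertex.

**Shape 5** — `<polyline>` open polyline, stroke `#0000ff` → score (S418, F2045). Machine vertices: (84.359,87.542) → (77.593,87.326) → (36.947,27.769). Open path.

**Shape 6** — `<polyline>` open polyline, stroke `#0000ff` → score (S418, F2045). Machine vertices: (42.827,62.772) → (107.819,16.748) → (85.206,33.032). Open path.

G21
G90
G0 X7.601 Y55.790
M3 S418
G1 X24.085 Y55.790 F2045
G1 X24.085 Y41.457
G1 X7.601 Y41.457
G1 X7.601 Y55.790
M5
G0 X64.545 Y55.567
M3 S418
G1 X62.374 Y66.480 F2045
G1 X56.193 Y75.731
G1 X46.942 Y81.912
G1 X36.029 Y84.083
G1 X25.116 Y81.912
G1 X15.865 Y75.731
G1 X9.684 Y66.480
G1 X7.513 Y55.567
G1 X9.684 Y44.654
G1 X15.865 Y35.403
G1 X25.116 Y29.222
G1 X36.029 Y27.051
G1 X46.942 Y29.222
G1 X56.193 Y35.403
G1 X62.374 Y44.654
G1 X64.545 Y55.567
M5
G0 X19.391 Y24.153
M3 S418
G1 X17.561 Y26.408 F2045
G1 X19.800 Y25.666
G1 X24.808 Y23.109
G1 X31.282 Y19.919
G1 X37.919 Y17.280
G1 X43.419 Y16.373
G1 X46.478 Y18.381
G1 X45.795 Y24.487
M5
G0 X65.579 Y85.246
M3 S418
G1 X104.636 Y85.246 F2045
G1 X104.636 Y76.838
G1 X65.579 Y76.838
G1 X65.579 Y85.246
M5
G0 X84.359 Y87.542
M3 S418
G1 X77.593 Y87.326 F2045
G1 X36.947 Y27.769
M5
G0 X42.827 Y62.772
M3 S418
G1 X107.819 Y16.748 F2045
G1 X85.206 Y33.032
M5
G0 X0.000 Y0.000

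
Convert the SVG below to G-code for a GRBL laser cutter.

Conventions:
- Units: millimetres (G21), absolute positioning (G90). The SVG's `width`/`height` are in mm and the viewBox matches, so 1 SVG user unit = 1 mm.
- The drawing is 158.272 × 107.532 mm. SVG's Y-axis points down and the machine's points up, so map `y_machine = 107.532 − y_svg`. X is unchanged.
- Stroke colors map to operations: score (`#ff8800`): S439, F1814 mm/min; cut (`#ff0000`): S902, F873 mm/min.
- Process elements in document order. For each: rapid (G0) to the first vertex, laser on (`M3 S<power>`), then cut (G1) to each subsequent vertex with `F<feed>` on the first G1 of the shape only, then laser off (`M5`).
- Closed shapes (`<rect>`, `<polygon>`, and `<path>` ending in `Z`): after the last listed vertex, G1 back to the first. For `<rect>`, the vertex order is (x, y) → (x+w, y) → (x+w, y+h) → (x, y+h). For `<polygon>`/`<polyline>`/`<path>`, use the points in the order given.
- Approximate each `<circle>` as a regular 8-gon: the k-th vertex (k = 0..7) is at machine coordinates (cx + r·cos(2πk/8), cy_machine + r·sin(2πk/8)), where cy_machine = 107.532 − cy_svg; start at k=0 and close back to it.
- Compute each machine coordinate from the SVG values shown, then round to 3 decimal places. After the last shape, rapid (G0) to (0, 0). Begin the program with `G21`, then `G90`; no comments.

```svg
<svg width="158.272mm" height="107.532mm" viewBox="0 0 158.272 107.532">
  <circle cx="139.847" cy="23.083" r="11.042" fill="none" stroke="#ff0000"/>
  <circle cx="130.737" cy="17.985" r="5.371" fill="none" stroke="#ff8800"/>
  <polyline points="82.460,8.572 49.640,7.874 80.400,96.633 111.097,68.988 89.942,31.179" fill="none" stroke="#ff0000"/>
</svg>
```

viewBox `0 0 158.272 107.532` with mm width/height → 1 unit = 1 mm. Flip: y_m = 107.532 − y_svg.

**Shape 1** — `<circle>` circle, stroke `#ff0000` → cut (S902, F873). Machine vertices: (150.889,84.449) → (147.655,92.257) → (139.847,95.491) → (132.039,92.257) → (128.805,84.449) → (132.039,76.641) → (139.847,73.407) → (147.655,76.641) → (150.889,84.449). Closed: final G1 returns to the first vertex.

**Shape 2** — `<circle>` circle, stroke `#ff8800` → score (S439, F1814). Machine vertices: (136.108,89.547) → (134.535,93.345) → (130.737,94.918) → (126.939,93.345) → (125.366,89.547) → (126.939,85.749) → (130.737,84.176) → (134.535,85.749) → (136.108,89.547). Closed: final G1 returns to the first vertex.

**Shape 3** — `<polyline>` open polyline, stroke `#ff0000` → cut (S902, F873). Machine vertices: (82.460,98.960) → (49.640,99.658) → (80.400,10.899) → (111.097,38.544) → (89.942,76.353). Open path.

G21
G90
G0 X150.889 Y84.449
M3 S902
G1 X147.655 Y92.257 F873
G1 X139.847 Y95.491
G1 X132.039 Y92.257
G1 X128.805 Y84.449
G1 X132.039 Y76.641
G1 X139.847 Y73.407
G1 X147.655 Y76.641
G1 X150.889 Y84.449
M5
G0 X136.108 Y89.547
M3 S439
G1 X134.535 Y93.345 F1814
G1 X130.737 Y94.918
G1 X126.939 Y93.345
G1 X125.366 Y89.547
G1 X126.939 Y85.749
G1 X130.737 Y84.176
G1 X134.535 Y85.749
G1 X136.108 Y89.547
M5
G0 X82.460 Y98.960
M3 S902
G1 X49.640 Y99.658 F873
G1 X80.400 Y10.899
G1 X111.097 Y38.544
G1 X89.942 Y76.353
M5
G0 X0.000 Y0.000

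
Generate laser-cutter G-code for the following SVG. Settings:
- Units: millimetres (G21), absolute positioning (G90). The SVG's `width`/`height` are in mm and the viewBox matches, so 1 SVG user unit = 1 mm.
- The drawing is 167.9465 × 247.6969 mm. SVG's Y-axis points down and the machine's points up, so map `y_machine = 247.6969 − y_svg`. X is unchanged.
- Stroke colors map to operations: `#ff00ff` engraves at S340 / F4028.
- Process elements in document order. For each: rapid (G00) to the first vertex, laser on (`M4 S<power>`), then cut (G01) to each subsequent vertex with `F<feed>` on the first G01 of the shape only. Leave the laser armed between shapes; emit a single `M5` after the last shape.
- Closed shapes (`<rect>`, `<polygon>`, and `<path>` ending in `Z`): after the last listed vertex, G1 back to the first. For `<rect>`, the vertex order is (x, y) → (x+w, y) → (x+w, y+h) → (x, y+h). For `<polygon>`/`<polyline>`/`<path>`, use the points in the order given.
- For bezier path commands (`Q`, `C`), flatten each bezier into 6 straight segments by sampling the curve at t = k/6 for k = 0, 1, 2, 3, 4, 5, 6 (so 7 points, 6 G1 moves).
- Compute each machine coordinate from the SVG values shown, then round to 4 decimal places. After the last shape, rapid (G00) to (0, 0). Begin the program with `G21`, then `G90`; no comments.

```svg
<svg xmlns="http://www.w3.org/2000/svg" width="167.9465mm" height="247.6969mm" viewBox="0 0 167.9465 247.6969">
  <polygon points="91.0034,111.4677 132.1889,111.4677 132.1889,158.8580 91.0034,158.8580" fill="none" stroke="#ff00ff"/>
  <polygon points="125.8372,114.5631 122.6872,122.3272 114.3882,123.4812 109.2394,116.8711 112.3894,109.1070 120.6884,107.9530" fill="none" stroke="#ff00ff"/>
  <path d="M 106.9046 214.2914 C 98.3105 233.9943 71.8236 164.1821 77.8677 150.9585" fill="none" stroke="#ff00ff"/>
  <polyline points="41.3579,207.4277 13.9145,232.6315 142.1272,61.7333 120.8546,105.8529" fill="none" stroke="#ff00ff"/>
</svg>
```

viewBox `0 0 167.9465 247.6969` with mm width/height → 1 unit = 1 mm. Flip: y_m = 247.6969 − y_svg.

**Shape 1** — `<polygon>` rectangle, stroke `#ff00ff` → engrave (S340, F4028). Machine vertices: (91.0034,136.2292) → (132.1889,136.2292) → (132.1889,88.8389) → (91.0034,88.8389) → (91.0034,136.2292). Closed: final G1 returns to the first vertex.

**Shape 2** — `<polygon>` regular polygon, stroke `#ff00ff` → engrave (S340, F4028). Machine vertices: (125.8372,133.1338) → (122.6872,125.3697) → (114.3882,124.2157) → (109.2394,130.8258) → (112.3894,138.5899) → (120.6884,139.7439) → (125.8372,133.1338). Closed: final G1 returns to the first vertex.

**Shape 3** — `<path>` cubic bezier, stroke `#ff00ff` → engrave (S340, F4028). Control points (SVG): P0=(106.9046,214.2914), P1=(98.3105,233.9943), P2=(71.8236,164.1821), P3=(77.8677,150.9585); sampled at t=k/6. Machine vertices: (106.9046,33.4055) → (101.3499,30.3372) → (94.2138,38.1297) → (86.8968,52.7245) → (80.7997,70.0632) → (77.3231,86.0873) → (77.8677,96.7384). Open path.

**Shape 4** — `<polyline>` open polyline, stroke `#ff00ff` → engrave (S340, F4028). Machine vertices: (41.3579,40.2692) → (13.9145,15.0654) → (142.1272,185.9636) → (120.8546,141.8440). Open path.

G21
G90
G00 X91.0034 Y136.2292
M4 S340
G01 X132.1889 Y136.2292 F4028
G01 X132.1889 Y88.8389
G01 X91.0034 Y88.8389
G01 X91.0034 Y136.2292
G00 X125.8372 Y133.1338
M4 S340
G01 X122.6872 Y125.3697 F4028
G01 X114.3882 Y124.2157
G01 X109.2394 Y130.8258
G01 X112.3894 Y138.5899
G01 X120.6884 Y139.7439
G01 X125.8372 Y133.1338
G00 X106.9046 Y33.4055
M4 S340
G01 X101.3499 Y30.3372 F4028
G01 X94.2138 Y38.1297
G01 X86.8968 Y52.7245
G01 X80.7997 Y70.0632
G01 X77.3231 Y86.0873
G01 X77.8677 Y96.7384
G00 X41.3579 Y40.2692
M4 S340
G01 X13.9145 Y15.0654 F4028
G01 X142.1272 Y185.9636
G01 X120.8546 Y141.8440
M5
G00 X0.0000 Y0.0000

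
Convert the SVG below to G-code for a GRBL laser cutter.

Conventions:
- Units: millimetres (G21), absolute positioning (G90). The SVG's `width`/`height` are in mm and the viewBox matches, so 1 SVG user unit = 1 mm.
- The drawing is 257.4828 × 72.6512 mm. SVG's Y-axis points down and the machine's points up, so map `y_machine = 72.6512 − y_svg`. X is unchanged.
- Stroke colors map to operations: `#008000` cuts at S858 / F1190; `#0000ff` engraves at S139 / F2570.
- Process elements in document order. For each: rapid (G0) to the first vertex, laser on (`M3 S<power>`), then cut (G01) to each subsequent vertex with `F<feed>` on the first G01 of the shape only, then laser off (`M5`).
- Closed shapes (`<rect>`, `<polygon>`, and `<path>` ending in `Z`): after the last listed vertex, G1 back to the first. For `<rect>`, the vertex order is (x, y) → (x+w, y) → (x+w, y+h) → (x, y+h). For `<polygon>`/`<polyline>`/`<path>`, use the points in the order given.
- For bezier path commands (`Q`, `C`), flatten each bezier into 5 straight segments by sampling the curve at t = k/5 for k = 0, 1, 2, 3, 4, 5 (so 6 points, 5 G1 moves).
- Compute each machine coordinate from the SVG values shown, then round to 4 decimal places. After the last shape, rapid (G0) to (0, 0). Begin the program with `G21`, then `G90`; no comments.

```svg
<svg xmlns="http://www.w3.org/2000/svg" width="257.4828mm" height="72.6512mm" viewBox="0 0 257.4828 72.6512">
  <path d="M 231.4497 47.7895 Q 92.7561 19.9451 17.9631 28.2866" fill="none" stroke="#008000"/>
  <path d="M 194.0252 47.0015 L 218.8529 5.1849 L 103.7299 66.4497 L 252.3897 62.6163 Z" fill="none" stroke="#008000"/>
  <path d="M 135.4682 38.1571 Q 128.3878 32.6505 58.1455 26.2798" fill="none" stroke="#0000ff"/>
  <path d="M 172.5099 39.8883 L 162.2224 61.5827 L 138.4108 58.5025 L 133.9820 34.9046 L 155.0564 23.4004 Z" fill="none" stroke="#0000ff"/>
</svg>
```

Since the viewBox matches the mm dimensions, user units are millimetres directly. The only transform is the Y-flip y_m = 72.6512 − y_svg.

Shape 1 is a quadratic bezier drawn with `<path>`. Its stroke #008000 means cut at S858, F1190. After flipping Y the toolpath is (231.4497,24.8617) → (178.5283,34.5520) → (130.7189,41.3475) → (88.0216,45.2481) → (50.4363,46.2538) → (17.9631,44.3646).

Shape 2 is a closed polygon drawn with `<path>`. Its stroke #008000 means cut at S858, F1190. After flipping Y the toolpath is (194.0252,25.6497) → (218.8529,67.4663) → (103.7299,6.2015) → (252.3897,10.0349) → (194.0252,25.6497), returning to the start.

Shape 3 is a quadratic bezier drawn with `<path>`. Its stroke #0000ff means engrave at S139, F2570. After flipping Y the toolpath is (135.4682,34.4941) → (130.1096,36.7313) → (119.6980,39.0376) → (104.2334,41.4131) → (83.7159,43.8577) → (58.1455,46.3714).

Shape 4 is a regular polygon drawn with `<path>`. Its stroke #0000ff means engrave at S139, F2570. After flipping Y the toolpath is (172.5099,32.7629) → (162.2224,11.0685) → (138.4108,14.1487) → (133.9820,37.7466) → (155.0564,49.2508) → (172.5099,32.7629), returning to the start.

G21
G90
G0 X231.4497 Y24.8617
M3 S858
G01 X178.5283 Y34.5520 F1190
G01 X130.7189 Y41.3475
G01 X88.0216 Y45.2481
G01 X50.4363 Y46.2538
G01 X17.9631 Y44.3646
M5
G0 X194.0252 Y25.6497
M3 S858
G01 X218.8529 Y67.4663 F1190
G01 X103.7299 Y6.2015
G01 X252.3897 Y10.0349
G01 X194.0252 Y25.6497
M5
G0 X135.4682 Y34.4941
M3 S139
G01 X130.1096 Y36.7313 F2570
G01 X119.6980 Y39.0376
G01 X104.2334 Y41.4131
G01 X83.7159 Y43.8577
G01 X58.1455 Y46.3714
M5
G0 X172.5099 Y32.7629
M3 S139
G01 X162.2224 Y11.0685 F2570
G01 X138.4108 Y14.1487
G01 X133.9820 Y37.7466
G01 X155.0564 Y49.2508
G01 X172.5099 Y32.7629
M5
G0 X0.0000 Y0.0000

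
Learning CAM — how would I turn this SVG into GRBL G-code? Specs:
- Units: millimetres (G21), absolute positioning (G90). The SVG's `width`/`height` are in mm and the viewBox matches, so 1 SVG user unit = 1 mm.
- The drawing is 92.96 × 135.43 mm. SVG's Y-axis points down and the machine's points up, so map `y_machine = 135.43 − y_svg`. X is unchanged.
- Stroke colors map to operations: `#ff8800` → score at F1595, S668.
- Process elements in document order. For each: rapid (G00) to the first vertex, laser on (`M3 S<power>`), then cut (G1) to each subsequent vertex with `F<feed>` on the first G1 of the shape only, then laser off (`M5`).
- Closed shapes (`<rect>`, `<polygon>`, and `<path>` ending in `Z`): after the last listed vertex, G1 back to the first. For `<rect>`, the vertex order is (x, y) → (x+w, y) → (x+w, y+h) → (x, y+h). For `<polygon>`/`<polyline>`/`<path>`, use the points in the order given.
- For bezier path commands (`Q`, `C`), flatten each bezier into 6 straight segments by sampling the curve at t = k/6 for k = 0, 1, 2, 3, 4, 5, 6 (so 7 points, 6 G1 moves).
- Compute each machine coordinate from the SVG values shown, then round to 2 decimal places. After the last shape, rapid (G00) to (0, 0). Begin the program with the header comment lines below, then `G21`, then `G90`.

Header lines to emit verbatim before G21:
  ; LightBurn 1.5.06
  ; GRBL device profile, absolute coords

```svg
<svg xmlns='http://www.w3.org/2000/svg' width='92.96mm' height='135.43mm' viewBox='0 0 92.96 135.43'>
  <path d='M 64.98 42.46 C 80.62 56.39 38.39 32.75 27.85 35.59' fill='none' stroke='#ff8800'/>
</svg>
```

; LightBurn 1.5.06
; GRBL device profile, absolute coords
G21
G90
G00 X64.98 Y92.97
M3 S668
G1 X68.39 Y88.84 F1595
G1 X64.65 Y89.19
G1 X56.23 Y92.25
G1 X45.64 Y96.23
G1 X35.35 Y99.35
G1 X27.85 Y99.84
M5
G00 X0.00 Y0.00

1 u = 1 mm; y_m = 135.43 − y.

[1] `<path>` cubic bezier, #ff8800→score S668 F1595: (64.98,92.97) → (68.39,88.84) → (64.65,89.19) → (56.23,92.25) → (45.64,96.23) → (35.35,99.35) → (27.85,99.84)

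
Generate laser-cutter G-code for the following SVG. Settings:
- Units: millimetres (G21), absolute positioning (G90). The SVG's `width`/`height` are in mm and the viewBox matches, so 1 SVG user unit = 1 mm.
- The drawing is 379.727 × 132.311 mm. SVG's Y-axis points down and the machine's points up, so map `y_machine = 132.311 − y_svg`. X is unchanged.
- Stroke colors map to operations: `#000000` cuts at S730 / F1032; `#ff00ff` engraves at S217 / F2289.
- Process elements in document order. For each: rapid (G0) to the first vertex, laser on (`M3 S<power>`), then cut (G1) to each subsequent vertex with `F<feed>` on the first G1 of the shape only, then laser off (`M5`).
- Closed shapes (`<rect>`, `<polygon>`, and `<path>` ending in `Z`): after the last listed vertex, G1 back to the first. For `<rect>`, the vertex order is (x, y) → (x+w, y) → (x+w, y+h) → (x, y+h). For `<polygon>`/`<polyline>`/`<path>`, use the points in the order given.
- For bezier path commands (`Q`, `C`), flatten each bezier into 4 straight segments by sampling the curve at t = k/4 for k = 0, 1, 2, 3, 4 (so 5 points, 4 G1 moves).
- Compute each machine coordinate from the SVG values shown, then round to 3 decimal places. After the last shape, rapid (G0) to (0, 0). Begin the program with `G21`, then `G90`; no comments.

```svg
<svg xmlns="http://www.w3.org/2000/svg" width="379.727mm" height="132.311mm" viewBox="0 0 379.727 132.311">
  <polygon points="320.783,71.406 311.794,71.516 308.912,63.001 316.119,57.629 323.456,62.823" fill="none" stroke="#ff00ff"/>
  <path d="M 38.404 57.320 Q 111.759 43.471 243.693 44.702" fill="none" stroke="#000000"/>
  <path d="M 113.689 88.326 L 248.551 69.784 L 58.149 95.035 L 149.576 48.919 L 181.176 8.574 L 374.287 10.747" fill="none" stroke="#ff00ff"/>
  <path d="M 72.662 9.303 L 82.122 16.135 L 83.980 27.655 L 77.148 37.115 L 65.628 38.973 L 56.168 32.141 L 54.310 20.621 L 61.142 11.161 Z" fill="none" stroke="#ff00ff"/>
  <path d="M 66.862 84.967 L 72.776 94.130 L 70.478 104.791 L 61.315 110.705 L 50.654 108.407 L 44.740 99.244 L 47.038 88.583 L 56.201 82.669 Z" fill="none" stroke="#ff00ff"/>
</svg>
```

G21
G90
G0 X320.783 Y60.905
M3 S217
G1 X311.794 Y60.795 F2289
G1 X308.912 Y69.310
G1 X316.119 Y74.682
G1 X323.456 Y69.488
G1 X320.783 Y60.905
M5
G0 X38.404 Y74.991
M3 S730
G1 X78.743 Y80.973 F1032
G1 X126.404 Y85.070
G1 X181.387 Y87.282
G1 X243.693 Y87.609
M5
G0 X113.689 Y43.985
M3 S217
G1 X248.551 Y62.527 F2289
G1 X58.149 Y37.276
G1 X149.576 Y83.392
G1 X181.176 Y123.737
G1 X374.287 Y121.564
M5
G0 X72.662 Y123.008
M3 S217
G1 X82.122 Y116.176 F2289
G1 X83.980 Y104.656
G1 X77.148 Y95.196
G1 X65.628 Y93.338
G1 X56.168 Y100.170
G1 X54.310 Y111.690
G1 X61.142 Y121.150
G1 X72.662 Y123.008
M5
G0 X66.862 Y47.344
M3 S217
G1 X72.776 Y38.181 F2289
G1 X70.478 Y27.520
G1 X61.315 Y21.606
G1 X50.654 Y23.904
G1 X44.740 Y33.067
G1 X47.038 Y43.728
G1 X56.201 Y49.642
G1 X66.862 Y47.344
M5
G0 X0.000 Y0.000

viewBox `0 0 379.727 132.311` with mm width/height → 1 unit = 1 mm. Flip: y_m = 132.311 − y_svg.

**Shape 1** — `<polygon>` regular polygon, stroke `#ff00ff` → engrave (S217, F2289). Machine vertices: (320.783,60.905) → (311.794,60.795) → (308.912,69.310) → (316.119,74.682) → (323.456,69.488) → (320.783,60.905). Closed: final G1 returns to the first vertex.

**Shape 2** — `<path>` quadratic bezier, stroke `#000000` → cut (S730, F1032). Control points (SVG): P0=(38.404,57.320), P1=(111.759,43.471), P2=(243.693,44.702); sampled at t=k/4. Machine vertices: (38.404,74.991) → (78.743,80.973) → (126.404,85.070) → (181.387,87.282) → (243.693,87.609). Open path.

**Shape 3** — `<path>` open polyline, stroke `#ff00ff` → engrave (S217, F2289). Machine vertices: (113.689,43.985) → (248.551,62.527) → (58.149,37.276) → (149.576,83.392) → (181.176,123.737) → (374.287,121.564). Open path.

**Shape 4** — `<path>` regular polygon, stroke `#ff00ff` → engrave (S217, F2289). Machine vertices: (72.662,123.008) → (82.122,116.176) → (83.980,104.656) → (77.148,95.196) → (65.628,93.338) → (56.168,100.170) → (54.310,111.690) → (61.142,121.150) → (72.662,123.008). Closed: final G1 returns to the first vertex.

**Shape 5** — `<path>` regular polygon, stroke `#ff00ff` → engrave (S217, F2289). Machine vertices: (66.862,47.344) → (72.776,38.181) → (70.478,27.520) → (61.315,21.606) → (50.654,23.904) → (44.740,33.067) → (47.038,43.728) → (56.201,49.642) → (66.862,47.344). Closed: final G1 returns to the first vertex.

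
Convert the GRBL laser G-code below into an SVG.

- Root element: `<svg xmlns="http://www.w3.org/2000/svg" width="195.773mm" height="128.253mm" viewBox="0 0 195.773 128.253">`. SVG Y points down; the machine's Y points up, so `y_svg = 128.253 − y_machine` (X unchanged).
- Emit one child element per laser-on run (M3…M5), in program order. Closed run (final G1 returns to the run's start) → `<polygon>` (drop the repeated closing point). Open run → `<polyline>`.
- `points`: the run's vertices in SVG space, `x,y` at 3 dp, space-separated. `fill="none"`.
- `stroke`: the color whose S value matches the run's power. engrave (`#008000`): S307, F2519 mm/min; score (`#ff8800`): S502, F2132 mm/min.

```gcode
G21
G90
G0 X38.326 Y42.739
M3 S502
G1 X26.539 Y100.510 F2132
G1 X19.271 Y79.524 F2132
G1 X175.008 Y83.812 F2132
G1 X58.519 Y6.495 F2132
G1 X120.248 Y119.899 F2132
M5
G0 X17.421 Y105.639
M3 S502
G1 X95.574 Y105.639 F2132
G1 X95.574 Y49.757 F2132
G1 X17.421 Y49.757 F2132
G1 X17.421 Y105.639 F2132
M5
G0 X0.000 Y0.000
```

Each laser-on run becomes one SVG element. Flip Y back into SVG space with y_svg = 128.253 − y_machine. Every run uses S502, so all elements get stroke `#ff8800` (score).

Run 1: The run is open, so emit a `<polyline>` with points (Y-flipped): 38.326,85.514 26.539,27.743 19.271,48.729 175.008,44.441 58.519,121.758 120.248,8.354.

Run 2: The run returns to its start, so emit a `<polygon>` with points (Y-flipped): 17.421,22.614 95.574,22.614 95.574,78.496 17.421,78.496.

<svg xmlns="http://www.w3.org/2000/svg" width="195.773mm" height="128.253mm" viewBox="0 0 195.773 128.253">
  <polyline points="38.326,85.514 26.539,27.743 19.271,48.729 175.008,44.441 58.519,121.758 120.248,8.354" fill="none" stroke="#ff8800"/>
  <polygon points="17.421,22.614 95.574,22.614 95.574,78.496 17.421,78.496" fill="none" stroke="#ff8800"/>
</svg>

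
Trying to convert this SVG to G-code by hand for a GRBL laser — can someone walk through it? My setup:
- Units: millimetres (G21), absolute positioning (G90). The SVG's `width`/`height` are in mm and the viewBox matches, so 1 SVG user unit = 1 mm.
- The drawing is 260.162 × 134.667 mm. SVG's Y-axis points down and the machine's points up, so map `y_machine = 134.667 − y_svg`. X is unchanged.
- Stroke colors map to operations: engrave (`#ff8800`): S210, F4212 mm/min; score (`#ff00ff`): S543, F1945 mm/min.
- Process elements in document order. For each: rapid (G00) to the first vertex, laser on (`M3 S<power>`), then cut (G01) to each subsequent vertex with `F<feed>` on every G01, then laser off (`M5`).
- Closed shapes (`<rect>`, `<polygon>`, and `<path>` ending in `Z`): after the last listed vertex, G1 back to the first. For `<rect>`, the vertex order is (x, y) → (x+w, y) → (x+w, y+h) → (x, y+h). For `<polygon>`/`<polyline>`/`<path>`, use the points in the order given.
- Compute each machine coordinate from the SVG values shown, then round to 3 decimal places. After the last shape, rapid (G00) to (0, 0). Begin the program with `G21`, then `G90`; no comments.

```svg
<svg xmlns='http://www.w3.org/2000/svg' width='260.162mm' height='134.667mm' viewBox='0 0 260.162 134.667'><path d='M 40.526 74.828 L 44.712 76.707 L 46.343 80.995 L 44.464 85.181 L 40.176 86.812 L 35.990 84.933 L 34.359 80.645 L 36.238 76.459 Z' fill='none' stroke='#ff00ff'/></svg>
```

Since the viewBox matches the mm dimensions, user units are millimetres directly. The only transform is the Y-flip y_m = 134.667 − y_svg.

Shape 1 is a regular polygon drawn with `<path>`. Its stroke #ff00ff means score at S543, F1945. After flipping Y the toolpath is (40.526,59.839) → (44.712,57.960) → (46.343,53.672) → (44.464,49.486) → (40.176,47.855) → (35.990,49.734) → (34.359,54.022) → (36.238,58.208) → (40.526,59.839), returning to the start.

G21
G90
G00 X40.526 Y59.839
M3 S543
G01 X44.712 Y57.960 F1945
G01 X46.343 Y53.672 F1945
G01 X44.464 Y49.486 F1945
G01 X40.176 Y47.855 F1945
G01 X35.990 Y49.734 F1945
G01 X34.359 Y54.022 F1945
G01 X36.238 Y58.208 F1945
G01 X40.526 Y59.839 F1945
M5
G00 X0.000 Y0.000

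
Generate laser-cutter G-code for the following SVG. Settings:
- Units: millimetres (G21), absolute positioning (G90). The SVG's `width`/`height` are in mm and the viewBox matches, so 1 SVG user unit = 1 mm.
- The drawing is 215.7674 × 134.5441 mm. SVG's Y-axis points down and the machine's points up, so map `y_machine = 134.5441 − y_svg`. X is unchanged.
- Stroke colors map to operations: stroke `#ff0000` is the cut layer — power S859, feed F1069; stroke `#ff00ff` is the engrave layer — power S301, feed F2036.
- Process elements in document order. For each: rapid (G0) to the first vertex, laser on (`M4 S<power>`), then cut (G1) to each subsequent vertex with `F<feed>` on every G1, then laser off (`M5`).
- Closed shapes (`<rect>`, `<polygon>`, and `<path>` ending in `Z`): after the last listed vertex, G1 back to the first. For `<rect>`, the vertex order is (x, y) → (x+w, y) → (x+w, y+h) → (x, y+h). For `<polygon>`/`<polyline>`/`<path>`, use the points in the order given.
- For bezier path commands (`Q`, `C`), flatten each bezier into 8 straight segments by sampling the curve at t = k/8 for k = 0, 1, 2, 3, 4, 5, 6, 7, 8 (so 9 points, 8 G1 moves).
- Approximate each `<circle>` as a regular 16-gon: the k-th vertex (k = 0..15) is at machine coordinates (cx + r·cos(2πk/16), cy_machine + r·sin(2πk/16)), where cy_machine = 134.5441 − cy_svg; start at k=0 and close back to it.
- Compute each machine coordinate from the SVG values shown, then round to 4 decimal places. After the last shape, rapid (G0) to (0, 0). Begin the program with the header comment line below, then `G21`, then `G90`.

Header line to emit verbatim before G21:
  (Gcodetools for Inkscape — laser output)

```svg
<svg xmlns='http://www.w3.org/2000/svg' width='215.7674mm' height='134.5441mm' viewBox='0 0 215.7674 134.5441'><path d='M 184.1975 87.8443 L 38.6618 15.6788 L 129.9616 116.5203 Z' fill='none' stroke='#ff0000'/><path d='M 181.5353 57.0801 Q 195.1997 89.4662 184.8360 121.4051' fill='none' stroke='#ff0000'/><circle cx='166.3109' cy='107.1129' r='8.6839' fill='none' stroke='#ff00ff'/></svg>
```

(Gcodetools for Inkscape — laser output)
G21
G90
G0 X184.1975 Y46.6998
M4 S859
G1 X38.6618 Y118.8653 F1069
G1 X129.9616 Y18.0238 F1069
G1 X184.1975 Y46.6998 F1069
M5
G0 X181.5353 Y77.4640
M4 S859
G1 X184.5760 Y69.3745 F1069
G1 X186.8657 Y61.2989 F1069
G1 X188.4046 Y53.2373 F1069
G1 X189.1927 Y45.1897 F1069
G1 X189.2298 Y37.1561 F1069
G1 X188.5161 Y29.1364 F1069
G1 X187.0515 Y21.1307 F1069
G1 X184.8360 Y13.1390 F1069
M5
G0 X174.9948 Y27.4312
M4 S301
G1 X174.3338 Y30.7544 F2036
G1 X172.4513 Y33.5716 F2036
G1 X169.6341 Y35.4541 F2036
G1 X166.3109 Y36.1151 F2036
G1 X162.9877 Y35.4541 F2036
G1 X160.1705 Y33.5716 F2036
G1 X158.2880 Y30.7544 F2036
G1 X157.6270 Y27.4312 F2036
G1 X158.2880 Y24.1080 F2036
G1 X160.1705 Y21.2908 F2036
G1 X162.9877 Y19.4083 F2036
G1 X166.3109 Y18.7473 F2036
G1 X169.6341 Y19.4083 F2036
G1 X172.4513 Y21.2908 F2036
G1 X174.3338 Y24.1080 F2036
G1 X174.9948 Y27.4312 F2036
M5
G0 X0.0000 Y0.0000

Since the viewBox matches the mm dimensions, user units are millimetres directly. The only transform is the Y-flip y_m = 134.5441 − y_svg.

Shape 1 is a closed polygon drawn with `<path>`. Its stroke #ff0000 means cut at S859, F1069. After flipping Y the toolpath is (184.1975,46.6998) → (38.6618,118.8653) → (129.9616,18.0238) → (184.1975,46.6998), returning to the start.

Shape 2 is a quadratic bezier drawn with `<path>`. Its stroke #ff0000 means cut at S859, F1069. After flipping Y the toolpath is (181.5353,77.4640) → (184.5760,69.3745) → (186.8657,61.2989) → (188.4046,53.2373) → (189.1927,45.1897) → (189.2298,37.1561) → (188.5161,29.1364) → (187.0515,21.1307) → (184.8360,13.1390).

Shape 3 is a circle drawn with `<circle>`. Its stroke #ff00ff means engrave at S301, F2036. After flipping Y the toolpath is (174.9948,27.4312) → (174.3338,30.7544) → (172.4513,33.5716) → (169.6341,35.4541) → (166.3109,36.1151) → (162.9877,35.4541) → (160.1705,33.5716) → (158.2880,30.7544) → (157.6270,27.4312) → (158.2880,24.1080) → (160.1705,21.2908) → (162.9877,19.4083) → (166.3109,18.7473) → (169.6341,19.4083) → (172.4513,21.2908) → (174.3338,24.1080) → (174.9948,27.4312), returning to the start.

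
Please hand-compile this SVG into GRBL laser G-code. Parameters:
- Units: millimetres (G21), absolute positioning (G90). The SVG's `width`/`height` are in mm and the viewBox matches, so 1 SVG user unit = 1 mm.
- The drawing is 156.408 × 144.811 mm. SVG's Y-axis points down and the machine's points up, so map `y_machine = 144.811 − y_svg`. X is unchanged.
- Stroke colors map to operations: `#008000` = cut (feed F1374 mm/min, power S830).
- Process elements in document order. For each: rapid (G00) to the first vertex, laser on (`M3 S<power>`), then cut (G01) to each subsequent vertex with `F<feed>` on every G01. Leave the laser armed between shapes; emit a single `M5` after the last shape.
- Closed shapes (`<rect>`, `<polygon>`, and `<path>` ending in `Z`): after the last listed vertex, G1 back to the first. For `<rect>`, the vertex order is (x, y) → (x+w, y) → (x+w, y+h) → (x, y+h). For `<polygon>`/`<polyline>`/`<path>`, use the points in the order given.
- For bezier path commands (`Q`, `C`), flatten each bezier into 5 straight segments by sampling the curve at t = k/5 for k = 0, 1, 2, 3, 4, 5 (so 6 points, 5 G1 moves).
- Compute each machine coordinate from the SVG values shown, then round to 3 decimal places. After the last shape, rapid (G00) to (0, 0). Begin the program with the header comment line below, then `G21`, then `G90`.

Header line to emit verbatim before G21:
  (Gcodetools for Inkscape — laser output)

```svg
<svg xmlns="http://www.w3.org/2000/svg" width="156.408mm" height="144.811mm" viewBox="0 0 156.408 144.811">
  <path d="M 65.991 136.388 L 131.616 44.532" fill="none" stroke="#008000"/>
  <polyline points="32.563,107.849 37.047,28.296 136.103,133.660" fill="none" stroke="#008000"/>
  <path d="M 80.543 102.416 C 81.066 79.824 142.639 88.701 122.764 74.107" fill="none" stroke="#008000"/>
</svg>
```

Since the viewBox matches the mm dimensions, user units are millimetres directly. The only transform is the Y-flip y_m = 144.811 − y_svg.

Shape 1 is a line segment drawn with `<path>`. Its stroke #008000 means cut at S830, F1374. After flipping Y the toolpath is (65.991,8.423) → (131.616,100.279).

Shape 2 is a open polyline drawn with `<polyline>`. Its stroke #008000 means cut at S830, F1374. After flipping Y the toolpath is (32.563,36.962) → (37.047,116.515) → (136.103,11.151).

Shape 3 is a cubic bezier drawn with `<path>`. Its stroke #008000 means cut at S830, F1374. After flipping Y the toolpath is (80.543,42.395) → (87.043,52.613) → (101.355,57.916) → (116.639,60.941) → (126.055,64.325) → (122.764,70.704).

(Gcodetools for Inkscape — laser output)
G21
G90
G00 X65.991 Y8.423
M3 S830
G01 X131.616 Y100.279 F1374
G00 X32.563 Y36.962
M3 S830
G01 X37.047 Y116.515 F1374
G01 X136.103 Y11.151 F1374
G00 X80.543 Y42.395
M3 S830
G01 X87.043 Y52.613 F1374
G01 X101.355 Y57.916 F1374
G01 X116.639 Y60.941 F1374
G01 X126.055 Y64.325 F1374
G01 X122.764 Y70.704 F1374
M5
G00 X0.000 Y0.000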